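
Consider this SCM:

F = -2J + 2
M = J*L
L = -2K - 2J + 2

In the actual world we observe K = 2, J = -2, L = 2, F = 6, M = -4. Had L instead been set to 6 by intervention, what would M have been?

-12

do(L=6) replaces the equation L = -2K - 2J + 2 with the constant L = 6.
M = J*L  [with J=-2, L=6]  = -12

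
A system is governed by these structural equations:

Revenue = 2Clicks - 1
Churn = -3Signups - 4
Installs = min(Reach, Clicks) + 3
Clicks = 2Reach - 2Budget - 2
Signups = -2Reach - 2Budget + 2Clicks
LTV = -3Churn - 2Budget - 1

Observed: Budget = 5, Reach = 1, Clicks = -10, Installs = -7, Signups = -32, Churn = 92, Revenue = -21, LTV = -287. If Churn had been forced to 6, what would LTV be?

Intervening sets Churn = 6 and removes its equation (Churn = -3Signups - 4).
LTV = -3Churn - 2Budget - 1  [with Churn=6, Budget=5]  = -29

-29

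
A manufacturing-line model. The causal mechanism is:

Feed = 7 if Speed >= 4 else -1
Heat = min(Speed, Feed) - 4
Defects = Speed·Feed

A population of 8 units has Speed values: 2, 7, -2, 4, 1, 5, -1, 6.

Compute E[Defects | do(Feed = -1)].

do(Feed=-1) breaks Feed's dependence on Speed. With Feed=-1 fixed, Defects across the units is -2, -7, 2, -4, -1, -5, 1, -6, mean -2.75.

-2.75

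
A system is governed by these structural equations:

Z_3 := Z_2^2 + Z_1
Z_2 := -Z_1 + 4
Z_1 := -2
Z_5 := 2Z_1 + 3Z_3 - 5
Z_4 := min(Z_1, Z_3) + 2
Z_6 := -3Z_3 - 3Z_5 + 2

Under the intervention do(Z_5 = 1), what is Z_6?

-103

The intervention breaks the incoming arrows to Z_5: Z_5 := 2Z_1 + 3Z_3 - 5 no longer applies, and Z_5 = 1.
Z_2 = -Z_1 + 4  [with Z_1=-2]  = 6
Z_3 = Z_2^2 + Z_1  [with Z_2=6, Z_1=-2]  = 34
Z_6 = -3Z_3 - 3Z_5 + 2  [with Z_3=34, Z_5=1]  = -103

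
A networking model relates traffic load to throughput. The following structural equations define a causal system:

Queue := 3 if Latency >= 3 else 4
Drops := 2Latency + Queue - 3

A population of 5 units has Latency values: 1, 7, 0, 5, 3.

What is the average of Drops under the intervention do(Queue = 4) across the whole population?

Every unit gets Queue=4 under the intervention. Drops values become 3, 15, 1, 11, 7; E[Drops|do(Queue=4)] = 7.4.

7.4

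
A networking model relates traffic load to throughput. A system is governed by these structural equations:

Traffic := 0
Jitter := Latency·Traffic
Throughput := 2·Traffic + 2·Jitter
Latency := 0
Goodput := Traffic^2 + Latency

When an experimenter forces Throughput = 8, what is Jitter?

0

Under do(Throughput=8), the mechanism Throughput := 2·Traffic + 2·Jitter is discarded; Throughput is fixed at 8.
Since Jitter is not a descendant of the intervened variable, it is unaffected.
Jitter = Latency·Traffic  [with Latency=0, Traffic=0]  = 0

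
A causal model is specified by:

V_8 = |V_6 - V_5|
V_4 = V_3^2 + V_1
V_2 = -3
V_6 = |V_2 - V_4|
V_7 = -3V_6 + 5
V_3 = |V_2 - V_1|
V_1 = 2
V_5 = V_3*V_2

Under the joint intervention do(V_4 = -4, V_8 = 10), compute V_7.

2

Setting V_4 = -4, V_8 = 10 by intervention discards those variables' equations.
V_6 = |V_2 - V_4|  [with V_2=-3, V_4=-4]  = 1
V_7 = -3V_6 + 5  [with V_6=1]  = 2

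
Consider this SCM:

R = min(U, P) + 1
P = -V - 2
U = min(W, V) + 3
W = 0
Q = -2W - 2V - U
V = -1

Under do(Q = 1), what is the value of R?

do(Q=1) replaces the equation Q = -2W - 2V - U with the constant Q = 1.
Since R is not a descendant of the intervened variable, it is unaffected.
U = min(W, V) + 3  [with W=0, V=-1]  = 2
P = -V - 2  [with V=-1]  = -1
R = min(U, P) + 1  [with U=2, P=-1]  = 0

0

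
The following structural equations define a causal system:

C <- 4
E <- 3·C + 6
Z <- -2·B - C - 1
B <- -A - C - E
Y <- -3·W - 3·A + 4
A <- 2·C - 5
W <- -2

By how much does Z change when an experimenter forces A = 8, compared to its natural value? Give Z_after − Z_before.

The intervention breaks the incoming arrows to A: A <- 2·C - 5 no longer applies, and A = 8.
E = 3·C + 6  [with C=4]  = 18
B = -A - C - E  [with A=8, C=4, E=18]  = -30
Z = -2·B - C - 1  [with B=-30, C=4]  = 55
Without intervention: E = 3·C + 6  [with C=4]  = 18; A = 2·C - 5  [with C=4]  = 3; B = -A - C - E  [with A=3, C=4, E=18]  = -25; Z = -2·B - C - 1  [with B=-25, C=4]  = 45.
Change = 55 − 45 = 10.

10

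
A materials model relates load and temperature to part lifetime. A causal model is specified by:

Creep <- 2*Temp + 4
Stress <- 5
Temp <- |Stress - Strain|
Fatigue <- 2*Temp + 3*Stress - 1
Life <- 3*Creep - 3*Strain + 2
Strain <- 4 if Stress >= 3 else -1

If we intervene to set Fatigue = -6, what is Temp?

do(Fatigue=-6) replaces the equation Fatigue <- 2*Temp + 3*Stress - 1 with the constant Fatigue = -6.
Temp is not downstream of the intervention, so its value is determined by the original equations.
Strain = 4 if Stress >= 3 else -1  [with Stress=5]  = 4
Temp = |Stress - Strain|  [with Stress=5, Strain=4]  = 1

1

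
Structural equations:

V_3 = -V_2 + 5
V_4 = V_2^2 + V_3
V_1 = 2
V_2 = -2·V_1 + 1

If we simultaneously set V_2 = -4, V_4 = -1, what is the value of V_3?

9

The joint intervention fixes V_2 = -4, V_4 = -1, removing each variable's own equation.
V_3 = -V_2 + 5  [with V_2=-4]  = 9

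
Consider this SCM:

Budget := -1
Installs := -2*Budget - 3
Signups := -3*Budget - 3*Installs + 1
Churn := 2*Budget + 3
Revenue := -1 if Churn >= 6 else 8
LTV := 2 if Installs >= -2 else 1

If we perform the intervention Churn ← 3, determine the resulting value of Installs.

The intervention breaks the incoming arrows to Churn: Churn := 2*Budget + 3 no longer applies, and Churn = 3.
Since Installs is not a descendant of the intervened variable, it is unaffected.
Installs = -2*Budget - 3  [with Budget=-1]  = -1

-1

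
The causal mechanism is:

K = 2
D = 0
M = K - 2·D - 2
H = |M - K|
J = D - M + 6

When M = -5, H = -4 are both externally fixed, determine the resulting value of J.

11

Setting M = -5, H = -4 by intervention discards those variables' equations.
J = D - M + 6  [with D=0, M=-5]  = 11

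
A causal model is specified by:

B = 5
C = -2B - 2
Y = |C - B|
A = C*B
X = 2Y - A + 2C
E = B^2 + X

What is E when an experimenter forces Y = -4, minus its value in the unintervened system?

-42

The intervention breaks the incoming arrows to Y: Y = |C - B| no longer applies, and Y = -4.
C = -2B - 2  [with B=5]  = -12
A = C*B  [with C=-12, B=5]  = -60
X = 2Y - A + 2C  [with Y=-4, A=-60, C=-12]  = 28
E = B^2 + X  [with B=5, X=28]  = 53
Without intervention: C = -2B - 2  [with B=5]  = -12; Y = |C - B|  [with C=-12, B=5]  = 17; A = C*B  [with C=-12, B=5]  = -60; X = 2Y - A + 2C  [with Y=17, A=-60, C=-12]  = 70; E = B^2 + X  [with B=5, X=70]  = 95.
Change = 53 − 95 = -42.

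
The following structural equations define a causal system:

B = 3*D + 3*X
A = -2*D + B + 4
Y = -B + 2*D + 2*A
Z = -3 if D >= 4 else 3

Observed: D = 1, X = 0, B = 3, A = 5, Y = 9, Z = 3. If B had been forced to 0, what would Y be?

6

do(B=0) replaces the equation B = 3*D + 3*X with the constant B = 0.
A = -2*D + B + 4  [with D=1, B=0]  = 2
Y = -B + 2*D + 2*A  [with B=0, D=1, A=2]  = 6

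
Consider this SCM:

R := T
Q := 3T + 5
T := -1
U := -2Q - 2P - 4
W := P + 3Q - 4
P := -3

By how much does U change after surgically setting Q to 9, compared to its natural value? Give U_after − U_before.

-14

Intervening sets Q = 9 and removes its equation (Q := 3T + 5).
U = -2Q - 2P - 4  [with Q=9, P=-3]  = -16
Without intervention: Q = 3T + 5  [with T=-1]  = 2; U = -2Q - 2P - 4  [with Q=2, P=-3]  = -2.
Change = -16 − (-2) = -14.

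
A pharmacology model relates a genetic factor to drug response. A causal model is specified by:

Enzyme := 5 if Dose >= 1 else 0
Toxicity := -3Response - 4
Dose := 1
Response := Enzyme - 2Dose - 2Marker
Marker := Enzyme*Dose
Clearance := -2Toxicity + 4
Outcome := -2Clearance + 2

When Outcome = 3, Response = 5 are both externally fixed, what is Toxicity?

Under do(Outcome = 3, Response = 5), each intervened variable's structural equation is replaced by its fixed value.
Toxicity = -3Response - 4  [with Response=5]  = -19

-19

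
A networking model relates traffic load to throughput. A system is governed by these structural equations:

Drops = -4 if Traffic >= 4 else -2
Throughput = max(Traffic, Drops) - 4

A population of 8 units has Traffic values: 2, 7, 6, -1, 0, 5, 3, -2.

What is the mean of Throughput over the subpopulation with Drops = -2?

-3.6

E[Throughput|Drops=-2] averages over only the 5 units with Drops=-2 (Traffic = 2, -1, 0, 3, -2): Throughput = -2, -5, -4, -1, -6, mean -3.6.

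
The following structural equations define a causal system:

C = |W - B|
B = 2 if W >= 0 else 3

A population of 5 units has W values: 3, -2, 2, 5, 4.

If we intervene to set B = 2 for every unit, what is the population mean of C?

The intervention sets B=2 in all 5 units regardless of W. Recomputing C per unit gives 1, 4, 0, 3, 2; average 2.

2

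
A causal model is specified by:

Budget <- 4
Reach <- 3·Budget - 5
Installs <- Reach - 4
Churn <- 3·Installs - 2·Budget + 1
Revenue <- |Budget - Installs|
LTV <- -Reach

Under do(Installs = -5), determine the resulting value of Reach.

7

Under do(Installs=-5), the mechanism Installs <- Reach - 4 is discarded; Installs is fixed at -5.
Since Reach is not a descendant of the intervened variable, it is unaffected.
Reach = 3·Budget - 5  [with Budget=4]  = 7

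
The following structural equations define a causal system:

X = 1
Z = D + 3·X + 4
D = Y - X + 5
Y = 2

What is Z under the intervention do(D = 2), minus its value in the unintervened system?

The intervention breaks the incoming arrows to D: D = Y - X + 5 no longer applies, and D = 2.
Z = D + 3·X + 4  [with D=2, X=1]  = 9
Without intervention: D = Y - X + 5  [with Y=2, X=1]  = 6; Z = D + 3·X + 4  [with D=6, X=1]  = 13.
Change = 9 − 13 = -4.

-4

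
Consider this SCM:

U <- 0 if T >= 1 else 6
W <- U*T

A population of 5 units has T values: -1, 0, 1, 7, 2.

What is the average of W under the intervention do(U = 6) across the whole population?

Every unit gets U=6 under the intervention. W values become -6, 0, 6, 42, 12; E[W|do(U=6)] = 10.8.

10.8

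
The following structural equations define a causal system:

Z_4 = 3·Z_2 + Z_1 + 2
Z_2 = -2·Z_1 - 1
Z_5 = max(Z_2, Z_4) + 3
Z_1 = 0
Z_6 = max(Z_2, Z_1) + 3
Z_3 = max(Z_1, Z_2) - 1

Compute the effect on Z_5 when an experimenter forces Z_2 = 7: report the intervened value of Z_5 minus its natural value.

24

do(Z_2=7) replaces the equation Z_2 = -2·Z_1 - 1 with the constant Z_2 = 7.
Z_4 = 3·Z_2 + Z_1 + 2  [with Z_2=7, Z_1=0]  = 23
Z_5 = max(Z_2, Z_4) + 3  [with Z_2=7, Z_4=23]  = 26
Without intervention: Z_2 = -2·Z_1 - 1  [with Z_1=0]  = -1; Z_4 = 3·Z_2 + Z_1 + 2  [with Z_2=-1, Z_1=0]  = -1; Z_5 = max(Z_2, Z_4) + 3  [with Z_2=-1, Z_4=-1]  = 2.
Change = 26 − 2 = 24.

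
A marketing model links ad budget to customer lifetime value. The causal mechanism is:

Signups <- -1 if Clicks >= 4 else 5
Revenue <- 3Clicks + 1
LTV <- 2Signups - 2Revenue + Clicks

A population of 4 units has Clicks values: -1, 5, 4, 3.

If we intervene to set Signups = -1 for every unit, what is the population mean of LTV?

Every unit gets Signups=-1 under the intervention. LTV values become 1, -29, -24, -19; E[LTV|do(Signups=-1)] = -17.75.

-17.75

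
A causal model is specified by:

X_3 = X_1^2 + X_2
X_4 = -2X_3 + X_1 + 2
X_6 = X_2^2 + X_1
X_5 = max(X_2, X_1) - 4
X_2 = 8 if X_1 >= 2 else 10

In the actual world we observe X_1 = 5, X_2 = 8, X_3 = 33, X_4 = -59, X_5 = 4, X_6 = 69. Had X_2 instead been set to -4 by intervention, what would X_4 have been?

Under do(X_2=-4), the mechanism X_2 = 8 if X_1 >= 2 else 10 is discarded; X_2 is fixed at -4.
X_3 = X_1^2 + X_2  [with X_1=5, X_2=-4]  = 21
X_4 = -2X_3 + X_1 + 2  [with X_3=21, X_1=5]  = -35

-35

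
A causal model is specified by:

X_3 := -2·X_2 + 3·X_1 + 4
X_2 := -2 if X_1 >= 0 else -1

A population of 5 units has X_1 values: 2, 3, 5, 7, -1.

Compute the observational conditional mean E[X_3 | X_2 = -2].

20.75

Observing X_2=-2 restricts to units where X_2's equation naturally yields -2: X_1 ∈ {2, 3, 5, 7}. In that subpopulation X_3 = 14, 17, 23, 29, mean 20.75.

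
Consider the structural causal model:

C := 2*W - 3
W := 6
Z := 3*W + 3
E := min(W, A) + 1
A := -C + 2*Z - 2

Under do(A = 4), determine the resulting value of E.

Intervening sets A = 4 and removes its equation (A := -C + 2*Z - 2).
E = min(W, A) + 1  [with W=6, A=4]  = 5

5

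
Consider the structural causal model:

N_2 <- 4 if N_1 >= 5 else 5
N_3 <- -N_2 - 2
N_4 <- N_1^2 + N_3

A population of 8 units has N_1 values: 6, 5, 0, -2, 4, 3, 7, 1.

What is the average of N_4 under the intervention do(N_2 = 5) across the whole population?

The intervention sets N_2=5 in all 8 units regardless of N_1. Recomputing N_4 per unit gives 29, 18, -7, -3, 9, 2, 42, -6; average 10.5.

10.5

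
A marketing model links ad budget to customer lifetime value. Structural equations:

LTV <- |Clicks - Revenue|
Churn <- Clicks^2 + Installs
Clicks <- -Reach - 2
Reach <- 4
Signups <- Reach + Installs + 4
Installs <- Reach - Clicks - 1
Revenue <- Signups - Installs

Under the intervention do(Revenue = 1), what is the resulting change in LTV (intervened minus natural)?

-7

Intervening sets Revenue = 1 and removes its equation (Revenue <- Signups - Installs).
Clicks = -Reach - 2  [with Reach=4]  = -6
LTV = |Clicks - Revenue|  [with Clicks=-6, Revenue=1]  = 7
Without intervention: Clicks = -Reach - 2  [with Reach=4]  = -6; Installs = Reach - Clicks - 1  [with Reach=4, Clicks=-6]  = 9; Signups = Reach + Installs + 4  [with Reach=4, Installs=9]  = 17; Revenue = Signups - Installs  [with Signups=17, Installs=9]  = 8; LTV = |Clicks - Revenue|  [with Clicks=-6, Revenue=8]  = 14.
Change = 7 − 14 = -7.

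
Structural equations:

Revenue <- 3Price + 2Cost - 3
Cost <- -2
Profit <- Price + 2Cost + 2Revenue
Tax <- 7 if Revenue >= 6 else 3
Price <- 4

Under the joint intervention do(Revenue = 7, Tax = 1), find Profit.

Setting Revenue = 7, Tax = 1 by intervention discards those variables' equations.
Profit = Price + 2Cost + 2Revenue  [with Price=4, Cost=-2, Revenue=7]  = 14

14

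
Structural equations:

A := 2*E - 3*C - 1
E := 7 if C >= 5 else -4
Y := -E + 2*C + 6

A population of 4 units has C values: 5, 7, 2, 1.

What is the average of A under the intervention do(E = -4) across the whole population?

-20.25

do(E=-4) breaks E's dependence on C. With E=-4 fixed, A across the units is -24, -30, -15, -12, mean -20.25.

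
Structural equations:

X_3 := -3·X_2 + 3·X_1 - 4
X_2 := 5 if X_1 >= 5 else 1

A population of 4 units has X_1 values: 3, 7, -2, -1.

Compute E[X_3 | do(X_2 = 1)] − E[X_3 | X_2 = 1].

do(X_2=1) breaks X_2's dependence on X_1. With X_2=1 fixed, X_3 across the units is 2, 14, -13, -10, mean -1.75.
E[X_3|X_2=1] averages over only the 3 units with X_2=1 (X_1 = 3, -2, -1): X_3 = 2, -13, -10, mean -7.
Difference = -1.75 − (-7) = 5.25.

5.25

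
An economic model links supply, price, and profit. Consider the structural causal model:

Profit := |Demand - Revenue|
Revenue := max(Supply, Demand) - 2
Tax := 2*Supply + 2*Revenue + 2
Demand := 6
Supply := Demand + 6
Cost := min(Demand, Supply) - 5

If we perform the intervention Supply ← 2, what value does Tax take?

14

do(Supply=2) replaces the equation Supply := Demand + 6 with the constant Supply = 2.
Revenue = max(Supply, Demand) - 2  [with Supply=2, Demand=6]  = 4
Tax = 2*Supply + 2*Revenue + 2  [with Supply=2, Revenue=4]  = 14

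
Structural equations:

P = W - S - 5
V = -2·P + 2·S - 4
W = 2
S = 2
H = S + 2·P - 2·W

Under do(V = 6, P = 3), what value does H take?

Under do(V = 6, P = 3), each intervened variable's structural equation is replaced by its fixed value.
H = S + 2·P - 2·W  [with S=2, P=3, W=2]  = 4

4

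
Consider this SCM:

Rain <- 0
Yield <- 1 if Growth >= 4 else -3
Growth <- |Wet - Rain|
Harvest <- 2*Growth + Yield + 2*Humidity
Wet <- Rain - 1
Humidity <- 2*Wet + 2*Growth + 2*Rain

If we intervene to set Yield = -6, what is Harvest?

-4

The intervention breaks the incoming arrows to Yield: Yield <- 1 if Growth >= 4 else -3 no longer applies, and Yield = -6.
Wet = Rain - 1  [with Rain=0]  = -1
Growth = |Wet - Rain|  [with Wet=-1, Rain=0]  = 1
Humidity = 2*Wet + 2*Growth + 2*Rain  [with Wet=-1, Growth=1, Rain=0]  = 0
Harvest = 2*Growth + Yield + 2*Humidity  [with Growth=1, Yield=-6, Humidity=0]  = -4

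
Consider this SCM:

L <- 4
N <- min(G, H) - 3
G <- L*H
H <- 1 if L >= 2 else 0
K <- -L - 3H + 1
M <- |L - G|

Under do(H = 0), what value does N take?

Under do(H=0), the mechanism H <- 1 if L >= 2 else 0 is discarded; H is fixed at 0.
G = L*H  [with L=4, H=0]  = 0
N = min(G, H) - 3  [with G=0, H=0]  = -3

-3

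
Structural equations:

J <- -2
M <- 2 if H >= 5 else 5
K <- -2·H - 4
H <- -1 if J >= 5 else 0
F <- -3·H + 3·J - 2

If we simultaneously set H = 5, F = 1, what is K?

Under do(H = 5, F = 1), each intervened variable's structural equation is replaced by its fixed value.
K = -2·H - 4  [with H=5]  = -14

-14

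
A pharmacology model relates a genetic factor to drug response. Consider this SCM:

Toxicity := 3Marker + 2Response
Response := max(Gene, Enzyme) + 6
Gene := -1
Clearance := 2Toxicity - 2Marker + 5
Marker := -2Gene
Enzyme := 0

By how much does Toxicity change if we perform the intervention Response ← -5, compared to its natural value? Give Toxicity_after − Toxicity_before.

Intervening sets Response = -5 and removes its equation (Response := max(Gene, Enzyme) + 6).
Marker = -2Gene  [with Gene=-1]  = 2
Toxicity = 3Marker + 2Response  [with Marker=2, Response=-5]  = -4
Without intervention: Marker = -2Gene  [with Gene=-1]  = 2; Response = max(Gene, Enzyme) + 6  [with Gene=-1, Enzyme=0]  = 6; Toxicity = 3Marker + 2Response  [with Marker=2, Response=6]  = 18.
Change = -4 − 18 = -22.

-22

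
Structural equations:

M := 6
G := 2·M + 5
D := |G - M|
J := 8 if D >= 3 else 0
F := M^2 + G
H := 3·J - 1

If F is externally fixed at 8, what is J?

The intervention breaks the incoming arrows to F: F := M^2 + G no longer applies, and F = 8.
Since J is not a descendant of the intervened variable, it is unaffected.
G = 2·M + 5  [with M=6]  = 17
D = |G - M|  [with G=17, M=6]  = 11
J = 8 if D >= 3 else 0  [with D=11]  = 8

8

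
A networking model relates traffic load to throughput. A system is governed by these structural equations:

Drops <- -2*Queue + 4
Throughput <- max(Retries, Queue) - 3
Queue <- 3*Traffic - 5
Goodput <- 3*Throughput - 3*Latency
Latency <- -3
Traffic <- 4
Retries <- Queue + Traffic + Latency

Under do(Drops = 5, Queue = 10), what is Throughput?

The joint intervention fixes Drops = 5, Queue = 10, removing each variable's own equation.
Retries = Queue + Traffic + Latency  [with Queue=10, Traffic=4, Latency=-3]  = 11
Throughput = max(Retries, Queue) - 3  [with Retries=11, Queue=10]  = 8

8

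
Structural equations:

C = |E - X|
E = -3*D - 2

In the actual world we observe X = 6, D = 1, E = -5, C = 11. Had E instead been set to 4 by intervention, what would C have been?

The intervention breaks the incoming arrows to E: E = -3*D - 2 no longer applies, and E = 4.
C = |E - X|  [with E=4, X=6]  = 2

2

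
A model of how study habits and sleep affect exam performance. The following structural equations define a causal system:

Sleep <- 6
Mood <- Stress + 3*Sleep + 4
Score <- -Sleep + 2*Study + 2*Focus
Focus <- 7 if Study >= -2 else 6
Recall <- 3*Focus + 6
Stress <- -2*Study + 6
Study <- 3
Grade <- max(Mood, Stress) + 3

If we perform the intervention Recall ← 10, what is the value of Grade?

25

do(Recall=10) replaces the equation Recall <- 3*Focus + 6 with the constant Recall = 10.
Grade is not downstream of the intervention, so its value is determined by the original equations.
Stress = -2*Study + 6  [with Study=3]  = 0
Mood = Stress + 3*Sleep + 4  [with Stress=0, Sleep=6]  = 22
Grade = max(Mood, Stress) + 3  [with Mood=22, Stress=0]  = 25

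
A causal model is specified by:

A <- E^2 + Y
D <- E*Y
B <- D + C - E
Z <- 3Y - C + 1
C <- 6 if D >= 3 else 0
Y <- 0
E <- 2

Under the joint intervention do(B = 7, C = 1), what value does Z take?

0

Setting B = 7, C = 1 by intervention discards those variables' equations.
Z = 3Y - C + 1  [with Y=0, C=1]  = 0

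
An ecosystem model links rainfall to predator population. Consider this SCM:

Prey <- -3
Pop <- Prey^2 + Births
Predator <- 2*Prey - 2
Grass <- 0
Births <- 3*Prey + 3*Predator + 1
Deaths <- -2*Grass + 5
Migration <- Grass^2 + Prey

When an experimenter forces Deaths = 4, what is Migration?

The intervention breaks the incoming arrows to Deaths: Deaths <- -2*Grass + 5 no longer applies, and Deaths = 4.
Since Migration is not a descendant of the intervened variable, it is unaffected.
Migration = Grass^2 + Prey  [with Grass=0, Prey=-3]  = -3

-3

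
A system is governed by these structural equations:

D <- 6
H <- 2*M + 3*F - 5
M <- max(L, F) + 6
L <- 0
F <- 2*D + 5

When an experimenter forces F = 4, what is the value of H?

do(F=4) replaces the equation F <- 2*D + 5 with the constant F = 4.
M = max(L, F) + 6  [with L=0, F=4]  = 10
H = 2*M + 3*F - 5  [with M=10, F=4]  = 27

27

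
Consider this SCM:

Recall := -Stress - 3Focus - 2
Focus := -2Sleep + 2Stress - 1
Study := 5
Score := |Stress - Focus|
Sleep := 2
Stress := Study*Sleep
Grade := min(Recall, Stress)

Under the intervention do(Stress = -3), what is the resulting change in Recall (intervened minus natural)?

91

The intervention breaks the incoming arrows to Stress: Stress := Study*Sleep no longer applies, and Stress = -3.
Focus = -2Sleep + 2Stress - 1  [with Sleep=2, Stress=-3]  = -11
Recall = -Stress - 3Focus - 2  [with Stress=-3, Focus=-11]  = 34
Without intervention: Stress = Study*Sleep  [with Study=5, Sleep=2]  = 10; Focus = -2Sleep + 2Stress - 1  [with Sleep=2, Stress=10]  = 15; Recall = -Stress - 3Focus - 2  [with Stress=10, Focus=15]  = -57.
Change = 34 − (-57) = 91.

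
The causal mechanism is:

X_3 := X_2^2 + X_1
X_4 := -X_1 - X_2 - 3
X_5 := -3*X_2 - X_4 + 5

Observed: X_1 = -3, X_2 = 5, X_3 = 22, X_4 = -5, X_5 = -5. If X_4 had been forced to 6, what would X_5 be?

Intervening sets X_4 = 6 and removes its equation (X_4 := -X_1 - X_2 - 3).
X_5 = -3*X_2 - X_4 + 5  [with X_2=5, X_4=6]  = -16

-16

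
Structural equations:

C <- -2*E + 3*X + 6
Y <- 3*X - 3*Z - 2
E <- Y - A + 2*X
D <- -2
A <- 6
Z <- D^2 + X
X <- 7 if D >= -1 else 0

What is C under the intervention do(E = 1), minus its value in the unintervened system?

Intervening sets E = 1 and removes its equation (E <- Y - A + 2*X).
X = 7 if D >= -1 else 0  [with D=-2]  = 0
C = -2*E + 3*X + 6  [with E=1, X=0]  = 4
Without intervention: X = 7 if D >= -1 else 0  [with D=-2]  = 0; Z = D^2 + X  [with D=-2, X=0]  = 4; Y = 3*X - 3*Z - 2  [with X=0, Z=4]  = -14; E = Y - A + 2*X  [with Y=-14, A=6, X=0]  = -20; C = -2*E + 3*X + 6  [with E=-20, X=0]  = 46.
Change = 4 − 46 = -42.

-42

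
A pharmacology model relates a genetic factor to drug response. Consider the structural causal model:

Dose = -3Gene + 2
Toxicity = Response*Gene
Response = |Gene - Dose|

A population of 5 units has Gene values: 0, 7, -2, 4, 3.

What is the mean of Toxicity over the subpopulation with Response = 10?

E[Toxicity|Response=10] averages over only the 2 units with Response=10 (Gene = -2, 3): Toxicity = -20, 30, mean 5.

5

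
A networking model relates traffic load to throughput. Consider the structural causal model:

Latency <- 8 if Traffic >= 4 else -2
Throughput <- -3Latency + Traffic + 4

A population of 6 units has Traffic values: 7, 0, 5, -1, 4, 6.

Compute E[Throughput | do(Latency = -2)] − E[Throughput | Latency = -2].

The intervention sets Latency=-2 in all 6 units regardless of Traffic. Recomputing Throughput per unit gives 17, 10, 15, 9, 14, 16; average 13.5.
Observing Latency=-2 restricts to units where Latency's equation naturally yields -2: Traffic ∈ {0, -1}. In that subpopulation Throughput = 10, 9, mean 9.5.
Difference = 13.5 − 9.5 = 4.

4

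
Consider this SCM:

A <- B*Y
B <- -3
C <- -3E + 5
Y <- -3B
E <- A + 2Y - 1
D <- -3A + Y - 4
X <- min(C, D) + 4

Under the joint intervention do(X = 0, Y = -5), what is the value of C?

-7

Under do(X = 0, Y = -5), each intervened variable's structural equation is replaced by its fixed value.
A = B*Y  [with B=-3, Y=-5]  = 15
E = A + 2Y - 1  [with A=15, Y=-5]  = 4
C = -3E + 5  [with E=4]  = -7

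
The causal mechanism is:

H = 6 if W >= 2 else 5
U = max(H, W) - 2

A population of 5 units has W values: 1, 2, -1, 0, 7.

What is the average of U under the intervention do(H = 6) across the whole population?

4.2

do(H=6) breaks H's dependence on W. With H=6 fixed, U across the units is 4, 4, 4, 4, 5, mean 4.2.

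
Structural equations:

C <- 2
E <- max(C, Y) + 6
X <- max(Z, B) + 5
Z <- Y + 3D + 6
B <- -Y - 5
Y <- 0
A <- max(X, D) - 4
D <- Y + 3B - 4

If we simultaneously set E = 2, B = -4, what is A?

Under do(E = 2, B = -4), each intervened variable's structural equation is replaced by its fixed value.
D = Y + 3B - 4  [with Y=0, B=-4]  = -16
Z = Y + 3D + 6  [with Y=0, D=-16]  = -42
X = max(Z, B) + 5  [with Z=-42, B=-4]  = 1
A = max(X, D) - 4  [with X=1, D=-16]  = -3

-3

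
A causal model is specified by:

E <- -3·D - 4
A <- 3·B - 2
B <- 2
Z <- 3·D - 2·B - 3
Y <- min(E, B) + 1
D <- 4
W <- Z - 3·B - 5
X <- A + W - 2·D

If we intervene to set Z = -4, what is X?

The intervention breaks the incoming arrows to Z: Z <- 3·D - 2·B - 3 no longer applies, and Z = -4.
W = Z - 3·B - 5  [with Z=-4, B=2]  = -15
A = 3·B - 2  [with B=2]  = 4
X = A + W - 2·D  [with A=4, W=-15, D=4]  = -19

-19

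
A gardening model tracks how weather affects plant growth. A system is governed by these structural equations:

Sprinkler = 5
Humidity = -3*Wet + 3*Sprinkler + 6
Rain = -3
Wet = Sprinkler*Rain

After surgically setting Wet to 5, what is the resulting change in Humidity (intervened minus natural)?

-60

The intervention breaks the incoming arrows to Wet: Wet = Sprinkler*Rain no longer applies, and Wet = 5.
Humidity = -3*Wet + 3*Sprinkler + 6  [with Wet=5, Sprinkler=5]  = 6
Without intervention: Wet = Sprinkler*Rain  [with Sprinkler=5, Rain=-3]  = -15; Humidity = -3*Wet + 3*Sprinkler + 6  [with Wet=-15, Sprinkler=5]  = 66.
Change = 6 − 66 = -60.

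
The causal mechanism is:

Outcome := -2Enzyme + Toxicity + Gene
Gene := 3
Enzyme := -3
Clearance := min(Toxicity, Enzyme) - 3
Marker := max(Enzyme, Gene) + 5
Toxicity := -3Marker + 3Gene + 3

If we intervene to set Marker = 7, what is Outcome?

The intervention breaks the incoming arrows to Marker: Marker := max(Enzyme, Gene) + 5 no longer applies, and Marker = 7.
Toxicity = -3Marker + 3Gene + 3  [with Marker=7, Gene=3]  = -9
Outcome = -2Enzyme + Toxicity + Gene  [with Enzyme=-3, Toxicity=-9, Gene=3]  = 0

0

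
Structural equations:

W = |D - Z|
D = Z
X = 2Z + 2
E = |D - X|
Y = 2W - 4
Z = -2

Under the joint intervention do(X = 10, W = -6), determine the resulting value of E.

The joint intervention fixes X = 10, W = -6, removing each variable's own equation.
D = Z  [with Z=-2]  = -2
E = |D - X|  [with D=-2, X=10]  = 12

12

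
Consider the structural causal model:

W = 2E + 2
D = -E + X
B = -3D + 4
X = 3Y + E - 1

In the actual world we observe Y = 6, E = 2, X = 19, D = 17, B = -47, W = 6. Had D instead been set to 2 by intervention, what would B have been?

Intervening sets D = 2 and removes its equation (D = -E + X).
B = -3D + 4  [with D=2]  = -2

-2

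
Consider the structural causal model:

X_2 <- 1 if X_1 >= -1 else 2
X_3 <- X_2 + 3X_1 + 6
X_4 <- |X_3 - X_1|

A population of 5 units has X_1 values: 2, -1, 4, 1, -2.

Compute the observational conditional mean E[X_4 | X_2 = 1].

E[X_4|X_2=1] averages over only the 4 units with X_2=1 (X_1 = 2, -1, 4, 1): X_4 = 11, 5, 15, 9, mean 10.

10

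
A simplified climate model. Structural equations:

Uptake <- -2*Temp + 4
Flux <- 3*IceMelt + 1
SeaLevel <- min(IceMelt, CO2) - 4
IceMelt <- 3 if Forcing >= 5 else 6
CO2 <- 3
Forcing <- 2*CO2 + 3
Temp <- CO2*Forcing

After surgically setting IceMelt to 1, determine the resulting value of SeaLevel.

Intervening sets IceMelt = 1 and removes its equation (IceMelt <- 3 if Forcing >= 5 else 6).
SeaLevel = min(IceMelt, CO2) - 4  [with IceMelt=1, CO2=3]  = -3

-3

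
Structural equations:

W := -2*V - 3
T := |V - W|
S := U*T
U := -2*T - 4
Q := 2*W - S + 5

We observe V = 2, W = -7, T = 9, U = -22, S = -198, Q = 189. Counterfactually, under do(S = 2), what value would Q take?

The intervention breaks the incoming arrows to S: S := U*T no longer applies, and S = 2.
W = -2*V - 3  [with V=2]  = -7
Q = 2*W - S + 5  [with W=-7, S=2]  = -11

-11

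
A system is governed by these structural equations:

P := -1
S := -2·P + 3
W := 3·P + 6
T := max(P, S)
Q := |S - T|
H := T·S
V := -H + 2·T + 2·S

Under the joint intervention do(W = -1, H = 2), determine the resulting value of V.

Under do(W = -1, H = 2), each intervened variable's structural equation is replaced by its fixed value.
S = -2·P + 3  [with P=-1]  = 5
T = max(P, S)  [with P=-1, S=5]  = 5
V = -H + 2·T + 2·S  [with H=2, T=5, S=5]  = 18

18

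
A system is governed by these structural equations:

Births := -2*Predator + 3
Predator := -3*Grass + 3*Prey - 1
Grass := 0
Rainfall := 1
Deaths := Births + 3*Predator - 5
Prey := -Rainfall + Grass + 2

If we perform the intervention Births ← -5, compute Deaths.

The intervention breaks the incoming arrows to Births: Births := -2*Predator + 3 no longer applies, and Births = -5.
Prey = -Rainfall + Grass + 2  [with Rainfall=1, Grass=0]  = 1
Predator = -3*Grass + 3*Prey - 1  [with Grass=0, Prey=1]  = 2
Deaths = Births + 3*Predator - 5  [with Births=-5, Predator=2]  = -4

-4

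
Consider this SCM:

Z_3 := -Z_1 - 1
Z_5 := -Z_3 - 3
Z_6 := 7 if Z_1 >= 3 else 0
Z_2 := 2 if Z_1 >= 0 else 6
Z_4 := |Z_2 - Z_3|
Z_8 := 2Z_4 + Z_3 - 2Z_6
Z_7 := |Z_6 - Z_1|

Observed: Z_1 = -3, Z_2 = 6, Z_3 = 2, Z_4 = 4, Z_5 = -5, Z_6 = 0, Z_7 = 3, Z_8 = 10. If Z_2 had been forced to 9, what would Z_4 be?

Under do(Z_2=9), the mechanism Z_2 := 2 if Z_1 >= 0 else 6 is discarded; Z_2 is fixed at 9.
Z_3 = -Z_1 - 1  [with Z_1=-3]  = 2
Z_4 = |Z_2 - Z_3|  [with Z_2=9, Z_3=2]  = 7

7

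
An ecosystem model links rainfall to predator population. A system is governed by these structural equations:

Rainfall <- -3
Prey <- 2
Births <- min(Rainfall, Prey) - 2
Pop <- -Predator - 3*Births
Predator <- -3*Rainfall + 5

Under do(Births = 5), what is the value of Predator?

Under do(Births=5), the mechanism Births <- min(Rainfall, Prey) - 2 is discarded; Births is fixed at 5.
Since Predator is not a descendant of the intervened variable, it is unaffected.
Predator = -3*Rainfall + 5  [with Rainfall=-3]  = 14

14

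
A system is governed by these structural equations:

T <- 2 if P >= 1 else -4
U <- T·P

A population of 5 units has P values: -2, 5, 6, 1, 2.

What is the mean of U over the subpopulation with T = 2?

7

Conditioning on T=2 selects the 4 unit(s) with P ∈ {5, 6, 1, 2}. Their U values: 10, 12, 2, 4. Mean = 7.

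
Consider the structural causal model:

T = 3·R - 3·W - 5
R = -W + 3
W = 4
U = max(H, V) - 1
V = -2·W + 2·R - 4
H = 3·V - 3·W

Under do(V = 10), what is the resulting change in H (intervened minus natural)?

72

Intervening sets V = 10 and removes its equation (V = -2·W + 2·R - 4).
H = 3·V - 3·W  [with V=10, W=4]  = 18
Without intervention: R = -W + 3  [with W=4]  = -1; V = -2·W + 2·R - 4  [with W=4, R=-1]  = -14; H = 3·V - 3·W  [with V=-14, W=4]  = -54.
Change = 18 − (-54) = 72.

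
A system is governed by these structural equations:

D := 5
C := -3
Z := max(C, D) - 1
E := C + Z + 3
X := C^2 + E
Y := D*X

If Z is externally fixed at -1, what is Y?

40

The intervention breaks the incoming arrows to Z: Z := max(C, D) - 1 no longer applies, and Z = -1.
E = C + Z + 3  [with C=-3, Z=-1]  = -1
X = C^2 + E  [with C=-3, E=-1]  = 8
Y = D*X  [with D=5, X=8]  = 40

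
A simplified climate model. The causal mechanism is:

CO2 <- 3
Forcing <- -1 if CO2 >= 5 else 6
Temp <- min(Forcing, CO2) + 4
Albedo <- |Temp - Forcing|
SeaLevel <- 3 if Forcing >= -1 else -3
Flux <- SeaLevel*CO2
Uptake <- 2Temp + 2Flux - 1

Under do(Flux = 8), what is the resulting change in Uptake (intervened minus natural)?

-2

Intervening sets Flux = 8 and removes its equation (Flux <- SeaLevel*CO2).
Forcing = -1 if CO2 >= 5 else 6  [with CO2=3]  = 6
Temp = min(Forcing, CO2) + 4  [with Forcing=6, CO2=3]  = 7
Uptake = 2Temp + 2Flux - 1  [with Temp=7, Flux=8]  = 29
Without intervention: Forcing = -1 if CO2 >= 5 else 6  [with CO2=3]  = 6; Temp = min(Forcing, CO2) + 4  [with Forcing=6, CO2=3]  = 7; SeaLevel = 3 if Forcing >= -1 else -3  [with Forcing=6]  = 3; Flux = SeaLevel*CO2  [with SeaLevel=3, CO2=3]  = 9; Uptake = 2Temp + 2Flux - 1  [with Temp=7, Flux=9]  = 31.
Change = 29 − 31 = -2.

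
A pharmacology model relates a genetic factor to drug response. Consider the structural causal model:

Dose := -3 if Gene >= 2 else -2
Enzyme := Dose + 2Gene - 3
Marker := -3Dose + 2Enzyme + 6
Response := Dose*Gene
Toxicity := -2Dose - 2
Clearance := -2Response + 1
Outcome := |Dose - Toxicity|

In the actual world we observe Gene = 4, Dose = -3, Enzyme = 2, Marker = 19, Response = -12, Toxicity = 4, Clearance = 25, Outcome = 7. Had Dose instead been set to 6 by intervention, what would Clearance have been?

Under do(Dose=6), the mechanism Dose := -3 if Gene >= 2 else -2 is discarded; Dose is fixed at 6.
Response = Dose*Gene  [with Dose=6, Gene=4]  = 24
Clearance = -2Response + 1  [with Response=24]  = -47

-47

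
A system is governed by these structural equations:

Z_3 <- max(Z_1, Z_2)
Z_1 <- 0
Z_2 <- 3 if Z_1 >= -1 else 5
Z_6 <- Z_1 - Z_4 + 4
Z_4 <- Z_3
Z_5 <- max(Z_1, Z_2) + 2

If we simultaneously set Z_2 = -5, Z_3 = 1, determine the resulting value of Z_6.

3

Under do(Z_2 = -5, Z_3 = 1), each intervened variable's structural equation is replaced by its fixed value.
Z_4 = Z_3  [with Z_3=1]  = 1
Z_6 = Z_1 - Z_4 + 4  [with Z_1=0, Z_4=1]  = 3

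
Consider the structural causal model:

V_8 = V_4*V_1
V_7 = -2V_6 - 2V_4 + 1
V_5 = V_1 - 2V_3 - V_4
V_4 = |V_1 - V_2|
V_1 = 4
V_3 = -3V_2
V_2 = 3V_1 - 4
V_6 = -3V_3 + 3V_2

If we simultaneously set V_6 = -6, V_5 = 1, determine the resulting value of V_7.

Setting V_6 = -6, V_5 = 1 by intervention discards those variables' equations.
V_2 = 3V_1 - 4  [with V_1=4]  = 8
V_4 = |V_1 - V_2|  [with V_1=4, V_2=8]  = 4
V_7 = -2V_6 - 2V_4 + 1  [with V_6=-6, V_4=4]  = 5

5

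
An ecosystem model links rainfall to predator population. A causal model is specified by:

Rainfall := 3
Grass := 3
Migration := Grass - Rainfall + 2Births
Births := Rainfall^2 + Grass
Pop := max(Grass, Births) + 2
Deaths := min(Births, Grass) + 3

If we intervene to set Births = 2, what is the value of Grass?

3

Under do(Births=2), the mechanism Births := Rainfall^2 + Grass is discarded; Births is fixed at 2.
Since Grass is not a descendant of the intervened variable, it is unaffected.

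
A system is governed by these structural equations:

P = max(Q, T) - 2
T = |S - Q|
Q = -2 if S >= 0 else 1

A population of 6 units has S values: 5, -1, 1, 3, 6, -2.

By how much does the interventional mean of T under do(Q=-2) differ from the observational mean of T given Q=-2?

Under do(Q=-2), Q's equation is replaced by Q=-2 for every unit. Per-unit T: 7, 1, 3, 5, 8, 0. Mean = 4.
Conditioning on Q=-2 selects the 4 unit(s) with S ∈ {5, 1, 3, 6}. Their T values: 7, 3, 5, 8. Mean = 5.75.
Difference = 4 − 5.75 = -1.75.

-1.75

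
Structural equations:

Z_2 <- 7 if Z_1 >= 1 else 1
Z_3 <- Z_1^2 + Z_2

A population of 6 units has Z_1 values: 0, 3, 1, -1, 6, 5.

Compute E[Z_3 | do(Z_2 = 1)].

do(Z_2=1) breaks Z_2's dependence on Z_1. With Z_2=1 fixed, Z_3 across the units is 1, 10, 2, 2, 37, 26, mean 13.

13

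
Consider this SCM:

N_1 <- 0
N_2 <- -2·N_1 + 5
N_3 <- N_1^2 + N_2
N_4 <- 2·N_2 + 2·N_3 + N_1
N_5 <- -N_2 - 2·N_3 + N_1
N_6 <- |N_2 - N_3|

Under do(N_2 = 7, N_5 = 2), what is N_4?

28

The joint intervention fixes N_2 = 7, N_5 = 2, removing each variable's own equation.
N_3 = N_1^2 + N_2  [with N_1=0, N_2=7]  = 7
N_4 = 2·N_2 + 2·N_3 + N_1  [with N_2=7, N_3=7, N_1=0]  = 28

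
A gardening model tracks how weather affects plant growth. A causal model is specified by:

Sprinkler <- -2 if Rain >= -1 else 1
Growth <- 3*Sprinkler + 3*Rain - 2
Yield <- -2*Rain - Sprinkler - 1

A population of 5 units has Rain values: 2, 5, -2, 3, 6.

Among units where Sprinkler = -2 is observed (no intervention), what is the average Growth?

4

Conditioning on Sprinkler=-2 selects the 4 unit(s) with Rain ∈ {2, 5, 3, 6}. Their Growth values: -2, 7, 1, 10. Mean = 4.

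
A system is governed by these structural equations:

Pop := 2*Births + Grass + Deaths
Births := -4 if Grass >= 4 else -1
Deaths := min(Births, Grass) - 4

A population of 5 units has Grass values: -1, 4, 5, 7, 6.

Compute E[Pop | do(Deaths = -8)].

-10.6

Every unit gets Deaths=-8 under the intervention. Pop values become -11, -12, -11, -9, -10; E[Pop|do(Deaths=-8)] = -10.6.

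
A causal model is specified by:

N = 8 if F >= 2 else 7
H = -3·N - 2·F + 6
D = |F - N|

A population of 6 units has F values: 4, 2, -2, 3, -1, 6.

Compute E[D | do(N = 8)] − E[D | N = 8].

1.75

Every unit gets N=8 under the intervention. D values become 4, 6, 10, 5, 9, 2; E[D|do(N=8)] = 6.
E[D|N=8] averages over only the 4 units with N=8 (F = 4, 2, 3, 6): D = 4, 6, 5, 2, mean 4.25.
Difference = 6 − 4.25 = 1.75.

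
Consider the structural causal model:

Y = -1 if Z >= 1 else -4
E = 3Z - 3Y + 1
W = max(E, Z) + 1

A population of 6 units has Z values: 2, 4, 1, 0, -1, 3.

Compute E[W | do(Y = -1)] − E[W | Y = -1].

Every unit gets Y=-1 under the intervention. W values become 11, 17, 8, 5, 2, 14; E[W|do(Y=-1)] = 9.5.
Observing Y=-1 restricts to units where Y's equation naturally yields -1: Z ∈ {2, 4, 1, 3}. In that subpopulation W = 11, 17, 8, 14, mean 12.5.
Difference = 9.5 − 12.5 = -3.

-3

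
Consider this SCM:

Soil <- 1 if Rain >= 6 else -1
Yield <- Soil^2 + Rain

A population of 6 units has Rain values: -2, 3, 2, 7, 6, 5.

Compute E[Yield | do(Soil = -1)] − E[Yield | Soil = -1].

Every unit gets Soil=-1 under the intervention. Yield values become -1, 4, 3, 8, 7, 6; E[Yield|do(Soil=-1)] = 4.5.
Conditioning on Soil=-1 selects the 4 unit(s) with Rain ∈ {-2, 3, 2, 5}. Their Yield values: -1, 4, 3, 6. Mean = 3.
Difference = 4.5 − 3 = 1.5.

1.5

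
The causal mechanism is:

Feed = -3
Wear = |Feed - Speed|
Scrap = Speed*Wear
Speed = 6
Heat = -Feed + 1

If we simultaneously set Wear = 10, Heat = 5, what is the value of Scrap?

60

The joint intervention fixes Wear = 10, Heat = 5, removing each variable's own equation.
Scrap = Speed*Wear  [with Speed=6, Wear=10]  = 60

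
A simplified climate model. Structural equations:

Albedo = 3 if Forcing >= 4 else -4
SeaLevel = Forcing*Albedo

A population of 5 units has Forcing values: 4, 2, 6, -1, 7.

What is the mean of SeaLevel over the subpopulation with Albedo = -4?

-2

Observing Albedo=-4 restricts to units where Albedo's equation naturally yields -4: Forcing ∈ {2, -1}. In that subpopulation SeaLevel = -8, 4, mean -2.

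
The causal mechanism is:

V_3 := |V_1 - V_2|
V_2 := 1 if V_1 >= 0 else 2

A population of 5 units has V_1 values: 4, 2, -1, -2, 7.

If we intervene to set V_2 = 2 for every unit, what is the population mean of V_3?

The intervention sets V_2=2 in all 5 units regardless of V_1. Recomputing V_3 per unit gives 2, 0, 3, 4, 5; average 2.8.

2.8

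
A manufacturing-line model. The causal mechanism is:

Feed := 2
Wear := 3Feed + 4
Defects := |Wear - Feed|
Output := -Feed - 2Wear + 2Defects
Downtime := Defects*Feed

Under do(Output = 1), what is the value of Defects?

Under do(Output=1), the mechanism Output := -Feed - 2Wear + 2Defects is discarded; Output is fixed at 1.
Since Defects is not a descendant of the intervened variable, it is unaffected.
Wear = 3Feed + 4  [with Feed=2]  = 10
Defects = |Wear - Feed|  [with Wear=10, Feed=2]  = 8

8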